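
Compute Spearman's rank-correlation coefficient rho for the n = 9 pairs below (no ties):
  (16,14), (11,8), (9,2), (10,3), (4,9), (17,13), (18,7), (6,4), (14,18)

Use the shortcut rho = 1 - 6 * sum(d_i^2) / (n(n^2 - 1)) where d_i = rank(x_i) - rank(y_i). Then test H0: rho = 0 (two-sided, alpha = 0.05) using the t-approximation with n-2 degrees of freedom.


Step 1: Rank x and y separately (midranks; no ties here).
rank(x): 16->7, 11->5, 9->3, 10->4, 4->1, 17->8, 18->9, 6->2, 14->6
rank(y): 14->8, 8->5, 2->1, 3->2, 9->6, 13->7, 7->4, 4->3, 18->9
Step 2: d_i = R_x(i) - R_y(i); compute d_i^2.
  (7-8)^2=1, (5-5)^2=0, (3-1)^2=4, (4-2)^2=4, (1-6)^2=25, (8-7)^2=1, (9-4)^2=25, (2-3)^2=1, (6-9)^2=9
sum(d^2) = 70.
Step 3: rho = 1 - 6*70 / (9*(9^2 - 1)) = 1 - 420/720 = 0.416667.
Step 4: Under H0, t = rho * sqrt((n-2)/(1-rho^2)) = 1.2127 ~ t(7).
Step 5: Two-sided p-value from the t-distribution with 7 df = 0.264586.
Step 6: alpha = 0.05. fail to reject H0.

rho = 0.4167, p = 0.264586, fail to reject H0 at alpha = 0.05.


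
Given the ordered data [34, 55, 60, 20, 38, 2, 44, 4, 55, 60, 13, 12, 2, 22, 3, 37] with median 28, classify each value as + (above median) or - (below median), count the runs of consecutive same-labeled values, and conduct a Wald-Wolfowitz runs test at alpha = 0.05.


Step 1: Compute median = 28; label A = above, B = below.
Labels in order: AAABABABAABBBBBA  (n_A = 8, n_B = 8)
Step 2: Count runs R = 9.
Step 3: Under H0 (random ordering), E[R] = 2*n_A*n_B/(n_A+n_B) + 1 = 2*8*8/16 + 1 = 9.0000.
        Var[R] = 2*n_A*n_B*(2*n_A*n_B - n_A - n_B) / ((n_A+n_B)^2 * (n_A+n_B-1)) = 14336/3840 = 3.7333.
        SD[R] = 1.9322.
Step 4: R = E[R], so z = 0 with no continuity correction.
Step 5: Two-sided p-value via normal approximation = 2*(1 - Phi(|z|)) = 1.000000.
Step 6: alpha = 0.05. fail to reject H0.

R = 9, z = 0.0000, p = 1.000000, fail to reject H0.


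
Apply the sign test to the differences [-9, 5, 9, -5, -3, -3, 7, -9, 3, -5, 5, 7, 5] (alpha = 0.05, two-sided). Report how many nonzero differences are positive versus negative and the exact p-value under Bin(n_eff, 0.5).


Step 1: Discard zero differences. Original n = 13; n_eff = number of nonzero differences = 13.
Nonzero differences (with sign): -9, +5, +9, -5, -3, -3, +7, -9, +3, -5, +5, +7, +5
Step 2: Count signs: positive = 7, negative = 6.
Step 3: Under H0: P(positive) = 0.5, so the number of positives S ~ Bin(13, 0.5).
Step 4: Two-sided exact p-value = sum of Bin(13,0.5) probabilities at or below the observed probability = 1.000000.
Step 5: alpha = 0.05. fail to reject H0.

n_eff = 13, pos = 7, neg = 6, p = 1.000000, fail to reject H0.


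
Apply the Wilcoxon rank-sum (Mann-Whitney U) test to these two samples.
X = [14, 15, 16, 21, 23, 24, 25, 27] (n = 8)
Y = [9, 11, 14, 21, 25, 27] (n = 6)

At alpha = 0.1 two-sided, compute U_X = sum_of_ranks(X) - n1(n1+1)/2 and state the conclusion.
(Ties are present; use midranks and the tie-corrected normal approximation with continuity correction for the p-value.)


Step 1: Combine and sort all 14 observations; assign midranks.
sorted (value, group): (9,Y), (11,Y), (14,X), (14,Y), (15,X), (16,X), (21,X), (21,Y), (23,X), (24,X), (25,X), (25,Y), (27,X), (27,Y)
ranks: 9->1, 11->2, 14->3.5, 14->3.5, 15->5, 16->6, 21->7.5, 21->7.5, 23->9, 24->10, 25->11.5, 25->11.5, 27->13.5, 27->13.5
Step 2: Rank sum for X: R1 = 3.5 + 5 + 6 + 7.5 + 9 + 10 + 11.5 + 13.5 = 66.
Step 3: U_X = R1 - n1(n1+1)/2 = 66 - 8*9/2 = 66 - 36 = 30.
       U_Y = n1*n2 - U_X = 48 - 30 = 18.
Step 4: Ties are present, so use the tie-corrected normal approximation (with continuity correction) for the p-value.
Step 5: p-value = 0.475729; compare to alpha = 0.1. fail to reject H0.

U_X = 30, p = 0.475729, fail to reject H0 at alpha = 0.1.


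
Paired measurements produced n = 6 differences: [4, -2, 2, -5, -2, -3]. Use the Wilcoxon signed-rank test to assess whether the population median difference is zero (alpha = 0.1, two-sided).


Step 1: Drop any zero differences (none here) and take |d_i|.
|d| = [4, 2, 2, 5, 2, 3]
Step 2: Midrank |d_i| (ties get averaged ranks).
ranks: |4|->5, |2|->2, |2|->2, |5|->6, |2|->2, |3|->4
Step 3: Attach original signs; sum ranks with positive sign and with negative sign.
W+ = 5 + 2 = 7
W- = 2 + 6 + 2 + 4 = 14
(Check: W+ + W- = 21 should equal n(n+1)/2 = 21.)
Step 4: Test statistic W = min(W+, W-) = 7.
Step 5: Ties in |d|, so use the tie-corrected normal approximation.
        E[W] = n(n+1)/4 = 6*7/4 = 10.5.
        Tie groups: |d|=2 (t=3); sum(t^3 - t) = 24.
        Var[W] = n(n+1)(2n+1)/24 - sum(t^3-t)/48 = 546/24 - 24/48 = 22.25.
        z = (W - E[W]) / sqrt(Var[W]) = (7 - 10.5) / 4.7170 = -0.7420.
        Two-sided p = 2*Phi(z) = 0.458088.
Step 6: alpha = 0.1. fail to reject H0.

W+ = 7, W- = 14, W = min = 7, p = 0.458088, fail to reject H0.


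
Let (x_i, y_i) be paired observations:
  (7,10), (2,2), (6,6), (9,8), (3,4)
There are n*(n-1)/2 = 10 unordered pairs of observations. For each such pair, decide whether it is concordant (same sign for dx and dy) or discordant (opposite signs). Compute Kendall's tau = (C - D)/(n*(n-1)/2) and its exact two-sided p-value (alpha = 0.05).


Step 1: Enumerate the 10 unordered pairs (i,j) with i<j and classify each by sign(x_j-x_i) * sign(y_j-y_i).
  (1,2):dx=-5,dy=-8->C; (1,3):dx=-1,dy=-4->C; (1,4):dx=+2,dy=-2->D; (1,5):dx=-4,dy=-6->C
  (2,3):dx=+4,dy=+4->C; (2,4):dx=+7,dy=+6->C; (2,5):dx=+1,dy=+2->C; (3,4):dx=+3,dy=+2->C
  (3,5):dx=-3,dy=-2->C; (4,5):dx=-6,dy=-4->C
Step 2: C = 9, D = 1, total pairs = 10.
Step 3: tau = (C - D)/(n(n-1)/2) = (9 - 1)/10 = 0.800000.
Step 4: Exact two-sided p-value (enumerate n! = 120 permutations of y under H0): p = 0.083333.
Step 5: alpha = 0.05. fail to reject H0.

tau_b = 0.8000 (C=9, D=1), p = 0.083333, fail to reject H0.


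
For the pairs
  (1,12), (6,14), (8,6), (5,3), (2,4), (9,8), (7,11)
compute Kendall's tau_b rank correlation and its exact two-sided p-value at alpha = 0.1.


Step 1: Enumerate the 21 unordered pairs (i,j) with i<j and classify each by sign(x_j-x_i) * sign(y_j-y_i).
  (1,2):dx=+5,dy=+2->C; (1,3):dx=+7,dy=-6->D; (1,4):dx=+4,dy=-9->D; (1,5):dx=+1,dy=-8->D
  (1,6):dx=+8,dy=-4->D; (1,7):dx=+6,dy=-1->D; (2,3):dx=+2,dy=-8->D; (2,4):dx=-1,dy=-11->C
  (2,5):dx=-4,dy=-10->C; (2,6):dx=+3,dy=-6->D; (2,7):dx=+1,dy=-3->D; (3,4):dx=-3,dy=-3->C
  (3,5):dx=-6,dy=-2->C; (3,6):dx=+1,dy=+2->C; (3,7):dx=-1,dy=+5->D; (4,5):dx=-3,dy=+1->D
  (4,6):dx=+4,dy=+5->C; (4,7):dx=+2,dy=+8->C; (5,6):dx=+7,dy=+4->C; (5,7):dx=+5,dy=+7->C
  (6,7):dx=-2,dy=+3->D
Step 2: C = 10, D = 11, total pairs = 21.
Step 3: tau = (C - D)/(n(n-1)/2) = (10 - 11)/21 = -0.047619.
Step 4: Exact two-sided p-value (enumerate n! = 5040 permutations of y under H0): p = 1.000000.
Step 5: alpha = 0.1. fail to reject H0.

tau_b = -0.0476 (C=10, D=11), p = 1.000000, fail to reject H0.


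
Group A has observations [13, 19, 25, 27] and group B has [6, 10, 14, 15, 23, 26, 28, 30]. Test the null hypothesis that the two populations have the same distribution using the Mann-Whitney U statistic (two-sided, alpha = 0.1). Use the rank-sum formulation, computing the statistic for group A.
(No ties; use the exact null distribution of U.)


Step 1: Combine and sort all 12 observations; assign midranks.
sorted (value, group): (6,Y), (10,Y), (13,X), (14,Y), (15,Y), (19,X), (23,Y), (25,X), (26,Y), (27,X), (28,Y), (30,Y)
ranks: 6->1, 10->2, 13->3, 14->4, 15->5, 19->6, 23->7, 25->8, 26->9, 27->10, 28->11, 30->12
Step 2: Rank sum for X: R1 = 3 + 6 + 8 + 10 = 27.
Step 3: U_X = R1 - n1(n1+1)/2 = 27 - 4*5/2 = 27 - 10 = 17.
       U_Y = n1*n2 - U_X = 32 - 17 = 15.
Step 4: No ties, so the exact null distribution of U (based on enumerating the C(12,4) = 495 equally likely rank assignments) gives the two-sided p-value.
Step 5: p-value = 0.933333; compare to alpha = 0.1. fail to reject H0.

U_X = 17, p = 0.933333, fail to reject H0 at alpha = 0.1.


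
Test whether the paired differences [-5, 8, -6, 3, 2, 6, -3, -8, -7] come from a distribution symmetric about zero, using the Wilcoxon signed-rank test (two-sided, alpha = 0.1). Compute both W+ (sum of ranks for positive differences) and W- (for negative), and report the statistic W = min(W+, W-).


Step 1: Drop any zero differences (none here) and take |d_i|.
|d| = [5, 8, 6, 3, 2, 6, 3, 8, 7]
Step 2: Midrank |d_i| (ties get averaged ranks).
ranks: |5|->4, |8|->8.5, |6|->5.5, |3|->2.5, |2|->1, |6|->5.5, |3|->2.5, |8|->8.5, |7|->7
Step 3: Attach original signs; sum ranks with positive sign and with negative sign.
W+ = 8.5 + 2.5 + 1 + 5.5 = 17.5
W- = 4 + 5.5 + 2.5 + 8.5 + 7 = 27.5
(Check: W+ + W- = 45 should equal n(n+1)/2 = 45.)
Step 4: Test statistic W = min(W+, W-) = 17.5.
Step 5: Ties in |d|, so use the tie-corrected normal approximation.
        E[W] = n(n+1)/4 = 9*10/4 = 22.5.
        Tie groups: |d|=3 (t=2), |d|=6 (t=2), |d|=8 (t=2); sum(t^3 - t) = 18.
        Var[W] = n(n+1)(2n+1)/24 - sum(t^3-t)/48 = 1710/24 - 18/48 = 70.875.
        z = (W - E[W]) / sqrt(Var[W]) = (17.5 - 22.5) / 8.4187 = -0.5939.
        Two-sided p = 2*Phi(z) = 0.552570.
Step 6: alpha = 0.1. fail to reject H0.

W+ = 17.5, W- = 27.5, W = min = 17.5, p = 0.552570, fail to reject H0.


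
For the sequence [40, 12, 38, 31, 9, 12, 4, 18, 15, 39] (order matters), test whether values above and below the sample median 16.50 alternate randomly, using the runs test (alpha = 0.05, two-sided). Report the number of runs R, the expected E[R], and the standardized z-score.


Step 1: Compute median = 16.50; label A = above, B = below.
Labels in order: ABAABBBABA  (n_A = 5, n_B = 5)
Step 2: Count runs R = 7.
Step 3: Under H0 (random ordering), E[R] = 2*n_A*n_B/(n_A+n_B) + 1 = 2*5*5/10 + 1 = 6.0000.
        Var[R] = 2*n_A*n_B*(2*n_A*n_B - n_A - n_B) / ((n_A+n_B)^2 * (n_A+n_B-1)) = 2000/900 = 2.2222.
        SD[R] = 1.4907.
Step 4: Continuity-corrected z = (R - 0.5 - E[R]) / SD[R] = (7 - 0.5 - 6.0000) / 1.4907 = 0.3354.
Step 5: Two-sided p-value via normal approximation = 2*(1 - Phi(|z|)) = 0.737316.
Step 6: alpha = 0.05. fail to reject H0.

R = 7, z = 0.3354, p = 0.737316, fail to reject H0.


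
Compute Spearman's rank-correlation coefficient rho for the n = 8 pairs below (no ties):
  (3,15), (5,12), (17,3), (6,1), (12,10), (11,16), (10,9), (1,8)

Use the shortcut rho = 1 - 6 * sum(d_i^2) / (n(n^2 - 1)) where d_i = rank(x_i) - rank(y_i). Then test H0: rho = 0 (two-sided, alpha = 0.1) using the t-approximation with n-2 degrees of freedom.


Step 1: Rank x and y separately (midranks; no ties here).
rank(x): 3->2, 5->3, 17->8, 6->4, 12->7, 11->6, 10->5, 1->1
rank(y): 15->7, 12->6, 3->2, 1->1, 10->5, 16->8, 9->4, 8->3
Step 2: d_i = R_x(i) - R_y(i); compute d_i^2.
  (2-7)^2=25, (3-6)^2=9, (8-2)^2=36, (4-1)^2=9, (7-5)^2=4, (6-8)^2=4, (5-4)^2=1, (1-3)^2=4
sum(d^2) = 92.
Step 3: rho = 1 - 6*92 / (8*(8^2 - 1)) = 1 - 552/504 = -0.095238.
Step 4: Under H0, t = rho * sqrt((n-2)/(1-rho^2)) = -0.2343 ~ t(6).
Step 5: Two-sided p-value from the t-distribution with 6 df = 0.822505.
Step 6: alpha = 0.1. fail to reject H0.

rho = -0.0952, p = 0.822505, fail to reject H0 at alpha = 0.1.


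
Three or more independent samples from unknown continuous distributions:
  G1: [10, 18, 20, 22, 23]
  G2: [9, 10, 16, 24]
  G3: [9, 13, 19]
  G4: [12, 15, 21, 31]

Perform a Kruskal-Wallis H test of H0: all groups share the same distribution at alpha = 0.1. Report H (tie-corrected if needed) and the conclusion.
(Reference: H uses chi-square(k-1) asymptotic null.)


Step 1: Combine all N = 16 observations and assign midranks.
sorted (value, group, rank): (9,G2,1.5), (9,G3,1.5), (10,G1,3.5), (10,G2,3.5), (12,G4,5), (13,G3,6), (15,G4,7), (16,G2,8), (18,G1,9), (19,G3,10), (20,G1,11), (21,G4,12), (22,G1,13), (23,G1,14), (24,G2,15), (31,G4,16)
Step 2: Sum ranks within each group.
R_1 = 50.5 (n_1 = 5)
R_2 = 28 (n_2 = 4)
R_3 = 17.5 (n_3 = 3)
R_4 = 40 (n_4 = 4)
Step 3: H = 12/(N(N+1)) * sum(R_i^2/n_i) - 3(N+1)
     = 12/(16*17) * (50.5^2/5 + 28^2/4 + 17.5^2/3 + 40^2/4) - 3*17
     = 0.044118 * 1208.13 - 51
     = 2.300000.
Step 4: Ties present; correction factor C = 1 - 12/(16^3 - 16) = 0.997059. Corrected H = 2.300000 / 0.997059 = 2.306785.
Step 5: Under H0, H ~ chi^2(3); p-value = 0.511222.
Step 6: alpha = 0.1. fail to reject H0.

H = 2.3068, df = 3, p = 0.511222, fail to reject H0.


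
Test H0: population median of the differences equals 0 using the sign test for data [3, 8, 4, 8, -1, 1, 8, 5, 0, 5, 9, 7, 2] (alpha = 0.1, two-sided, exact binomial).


Step 1: Discard zero differences. Original n = 13; n_eff = number of nonzero differences = 12.
Nonzero differences (with sign): +3, +8, +4, +8, -1, +1, +8, +5, +5, +9, +7, +2
Step 2: Count signs: positive = 11, negative = 1.
Step 3: Under H0: P(positive) = 0.5, so the number of positives S ~ Bin(12, 0.5).
Step 4: Two-sided exact p-value = sum of Bin(12,0.5) probabilities at or below the observed probability = 0.006348.
Step 5: alpha = 0.1. reject H0.

n_eff = 12, pos = 11, neg = 1, p = 0.006348, reject H0.


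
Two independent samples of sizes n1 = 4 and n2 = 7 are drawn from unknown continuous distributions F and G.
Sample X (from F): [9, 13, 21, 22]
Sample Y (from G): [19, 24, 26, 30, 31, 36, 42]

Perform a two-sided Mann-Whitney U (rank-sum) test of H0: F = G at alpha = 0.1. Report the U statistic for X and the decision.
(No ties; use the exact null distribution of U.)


Step 1: Combine and sort all 11 observations; assign midranks.
sorted (value, group): (9,X), (13,X), (19,Y), (21,X), (22,X), (24,Y), (26,Y), (30,Y), (31,Y), (36,Y), (42,Y)
ranks: 9->1, 13->2, 19->3, 21->4, 22->5, 24->6, 26->7, 30->8, 31->9, 36->10, 42->11
Step 2: Rank sum for X: R1 = 1 + 2 + 4 + 5 = 12.
Step 3: U_X = R1 - n1(n1+1)/2 = 12 - 4*5/2 = 12 - 10 = 2.
       U_Y = n1*n2 - U_X = 28 - 2 = 26.
Step 4: No ties, so the exact null distribution of U (based on enumerating the C(11,4) = 330 equally likely rank assignments) gives the two-sided p-value.
Step 5: p-value = 0.024242; compare to alpha = 0.1. reject H0.

U_X = 2, p = 0.024242, reject H0 at alpha = 0.1.


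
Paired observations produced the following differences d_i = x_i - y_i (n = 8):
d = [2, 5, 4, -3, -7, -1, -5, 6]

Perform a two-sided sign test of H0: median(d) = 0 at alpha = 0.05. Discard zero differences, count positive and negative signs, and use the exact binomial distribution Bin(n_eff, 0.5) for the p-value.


Step 1: Discard zero differences. Original n = 8; n_eff = number of nonzero differences = 8.
Nonzero differences (with sign): +2, +5, +4, -3, -7, -1, -5, +6
Step 2: Count signs: positive = 4, negative = 4.
Step 3: Under H0: P(positive) = 0.5, so the number of positives S ~ Bin(8, 0.5).
Step 4: Two-sided exact p-value = sum of Bin(8,0.5) probabilities at or below the observed probability = 1.000000.
Step 5: alpha = 0.05. fail to reject H0.

n_eff = 8, pos = 4, neg = 4, p = 1.000000, fail to reject H0.


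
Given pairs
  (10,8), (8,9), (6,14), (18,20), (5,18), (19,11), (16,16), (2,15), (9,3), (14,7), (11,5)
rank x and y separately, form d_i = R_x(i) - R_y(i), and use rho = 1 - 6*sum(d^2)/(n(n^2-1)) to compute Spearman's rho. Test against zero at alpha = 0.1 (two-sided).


Step 1: Rank x and y separately (midranks; no ties here).
rank(x): 10->6, 8->4, 6->3, 18->10, 5->2, 19->11, 16->9, 2->1, 9->5, 14->8, 11->7
rank(y): 8->4, 9->5, 14->7, 20->11, 18->10, 11->6, 16->9, 15->8, 3->1, 7->3, 5->2
Step 2: d_i = R_x(i) - R_y(i); compute d_i^2.
  (6-4)^2=4, (4-5)^2=1, (3-7)^2=16, (10-11)^2=1, (2-10)^2=64, (11-6)^2=25, (9-9)^2=0, (1-8)^2=49, (5-1)^2=16, (8-3)^2=25, (7-2)^2=25
sum(d^2) = 226.
Step 3: rho = 1 - 6*226 / (11*(11^2 - 1)) = 1 - 1356/1320 = -0.027273.
Step 4: Under H0, t = rho * sqrt((n-2)/(1-rho^2)) = -0.0818 ~ t(9).
Step 5: Two-sided p-value from the t-distribution with 9 df = 0.936558.
Step 6: alpha = 0.1. fail to reject H0.

rho = -0.0273, p = 0.936558, fail to reject H0 at alpha = 0.1.


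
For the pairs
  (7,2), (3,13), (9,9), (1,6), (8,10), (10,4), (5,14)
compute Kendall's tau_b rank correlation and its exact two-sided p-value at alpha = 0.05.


Step 1: Enumerate the 21 unordered pairs (i,j) with i<j and classify each by sign(x_j-x_i) * sign(y_j-y_i).
  (1,2):dx=-4,dy=+11->D; (1,3):dx=+2,dy=+7->C; (1,4):dx=-6,dy=+4->D; (1,5):dx=+1,dy=+8->C
  (1,6):dx=+3,dy=+2->C; (1,7):dx=-2,dy=+12->D; (2,3):dx=+6,dy=-4->D; (2,4):dx=-2,dy=-7->C
  (2,5):dx=+5,dy=-3->D; (2,6):dx=+7,dy=-9->D; (2,7):dx=+2,dy=+1->C; (3,4):dx=-8,dy=-3->C
  (3,5):dx=-1,dy=+1->D; (3,6):dx=+1,dy=-5->D; (3,7):dx=-4,dy=+5->D; (4,5):dx=+7,dy=+4->C
  (4,6):dx=+9,dy=-2->D; (4,7):dx=+4,dy=+8->C; (5,6):dx=+2,dy=-6->D; (5,7):dx=-3,dy=+4->D
  (6,7):dx=-5,dy=+10->D
Step 2: C = 8, D = 13, total pairs = 21.
Step 3: tau = (C - D)/(n(n-1)/2) = (8 - 13)/21 = -0.238095.
Step 4: Exact two-sided p-value (enumerate n! = 5040 permutations of y under H0): p = 0.561905.
Step 5: alpha = 0.05. fail to reject H0.

tau_b = -0.2381 (C=8, D=13), p = 0.561905, fail to reject H0.


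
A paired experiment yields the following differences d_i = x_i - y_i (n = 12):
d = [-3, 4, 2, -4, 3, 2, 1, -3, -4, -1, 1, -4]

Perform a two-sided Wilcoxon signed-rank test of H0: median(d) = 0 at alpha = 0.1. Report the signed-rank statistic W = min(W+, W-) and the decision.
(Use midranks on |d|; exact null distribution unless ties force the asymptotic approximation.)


Step 1: Drop any zero differences (none here) and take |d_i|.
|d| = [3, 4, 2, 4, 3, 2, 1, 3, 4, 1, 1, 4]
Step 2: Midrank |d_i| (ties get averaged ranks).
ranks: |3|->7, |4|->10.5, |2|->4.5, |4|->10.5, |3|->7, |2|->4.5, |1|->2, |3|->7, |4|->10.5, |1|->2, |1|->2, |4|->10.5
Step 3: Attach original signs; sum ranks with positive sign and with negative sign.
W+ = 10.5 + 4.5 + 7 + 4.5 + 2 + 2 = 30.5
W- = 7 + 10.5 + 7 + 10.5 + 2 + 10.5 = 47.5
(Check: W+ + W- = 78 should equal n(n+1)/2 = 78.)
Step 4: Test statistic W = min(W+, W-) = 30.5.
Step 5: Ties in |d|, so use the tie-corrected normal approximation.
        E[W] = n(n+1)/4 = 12*13/4 = 39.
        Tie groups: |d|=1 (t=3), |d|=2 (t=2), |d|=3 (t=3), |d|=4 (t=4); sum(t^3 - t) = 114.
        Var[W] = n(n+1)(2n+1)/24 - sum(t^3-t)/48 = 3900/24 - 114/48 = 160.125.
        z = (W - E[W]) / sqrt(Var[W]) = (30.5 - 39) / 12.6541 = -0.6717.
        Two-sided p = 2*Phi(z) = 0.501761.
Step 6: alpha = 0.1. fail to reject H0.

W+ = 30.5, W- = 47.5, W = min = 30.5, p = 0.501761, fail to reject H0.


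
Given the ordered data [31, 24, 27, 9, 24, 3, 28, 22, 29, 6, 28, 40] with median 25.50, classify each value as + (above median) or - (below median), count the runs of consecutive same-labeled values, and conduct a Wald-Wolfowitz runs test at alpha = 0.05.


Step 1: Compute median = 25.50; label A = above, B = below.
Labels in order: ABABBBABABAA  (n_A = 6, n_B = 6)
Step 2: Count runs R = 9.
Step 3: Under H0 (random ordering), E[R] = 2*n_A*n_B/(n_A+n_B) + 1 = 2*6*6/12 + 1 = 7.0000.
        Var[R] = 2*n_A*n_B*(2*n_A*n_B - n_A - n_B) / ((n_A+n_B)^2 * (n_A+n_B-1)) = 4320/1584 = 2.7273.
        SD[R] = 1.6514.
Step 4: Continuity-corrected z = (R - 0.5 - E[R]) / SD[R] = (9 - 0.5 - 7.0000) / 1.6514 = 0.9083.
Step 5: Two-sided p-value via normal approximation = 2*(1 - Phi(|z|)) = 0.363722.
Step 6: alpha = 0.05. fail to reject H0.

R = 9, z = 0.9083, p = 0.363722, fail to reject H0.


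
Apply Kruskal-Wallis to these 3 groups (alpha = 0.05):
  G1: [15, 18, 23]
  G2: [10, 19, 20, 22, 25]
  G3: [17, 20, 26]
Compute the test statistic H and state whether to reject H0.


Step 1: Combine all N = 11 observations and assign midranks.
sorted (value, group, rank): (10,G2,1), (15,G1,2), (17,G3,3), (18,G1,4), (19,G2,5), (20,G2,6.5), (20,G3,6.5), (22,G2,8), (23,G1,9), (25,G2,10), (26,G3,11)
Step 2: Sum ranks within each group.
R_1 = 15 (n_1 = 3)
R_2 = 30.5 (n_2 = 5)
R_3 = 20.5 (n_3 = 3)
Step 3: H = 12/(N(N+1)) * sum(R_i^2/n_i) - 3(N+1)
     = 12/(11*12) * (15^2/3 + 30.5^2/5 + 20.5^2/3) - 3*12
     = 0.090909 * 401.133 - 36
     = 0.466667.
Step 4: Ties present; correction factor C = 1 - 6/(11^3 - 11) = 0.995455. Corrected H = 0.466667 / 0.995455 = 0.468798.
Step 5: Under H0, H ~ chi^2(2); p-value = 0.791046.
Step 6: alpha = 0.05. fail to reject H0.

H = 0.4688, df = 2, p = 0.791046, fail to reject H0.


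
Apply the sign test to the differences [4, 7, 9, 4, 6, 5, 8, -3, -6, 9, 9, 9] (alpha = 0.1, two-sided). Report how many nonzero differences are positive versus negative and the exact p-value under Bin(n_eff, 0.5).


Step 1: Discard zero differences. Original n = 12; n_eff = number of nonzero differences = 12.
Nonzero differences (with sign): +4, +7, +9, +4, +6, +5, +8, -3, -6, +9, +9, +9
Step 2: Count signs: positive = 10, negative = 2.
Step 3: Under H0: P(positive) = 0.5, so the number of positives S ~ Bin(12, 0.5).
Step 4: Two-sided exact p-value = sum of Bin(12,0.5) probabilities at or below the observed probability = 0.038574.
Step 5: alpha = 0.1. reject H0.

n_eff = 12, pos = 10, neg = 2, p = 0.038574, reject H0.


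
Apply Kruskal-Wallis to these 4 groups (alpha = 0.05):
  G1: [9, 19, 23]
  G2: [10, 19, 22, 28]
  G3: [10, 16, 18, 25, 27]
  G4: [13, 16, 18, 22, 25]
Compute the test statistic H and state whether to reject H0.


Step 1: Combine all N = 17 observations and assign midranks.
sorted (value, group, rank): (9,G1,1), (10,G2,2.5), (10,G3,2.5), (13,G4,4), (16,G3,5.5), (16,G4,5.5), (18,G3,7.5), (18,G4,7.5), (19,G1,9.5), (19,G2,9.5), (22,G2,11.5), (22,G4,11.5), (23,G1,13), (25,G3,14.5), (25,G4,14.5), (27,G3,16), (28,G2,17)
Step 2: Sum ranks within each group.
R_1 = 23.5 (n_1 = 3)
R_2 = 40.5 (n_2 = 4)
R_3 = 46 (n_3 = 5)
R_4 = 43 (n_4 = 5)
Step 3: H = 12/(N(N+1)) * sum(R_i^2/n_i) - 3(N+1)
     = 12/(17*18) * (23.5^2/3 + 40.5^2/4 + 46^2/5 + 43^2/5) - 3*18
     = 0.039216 * 1387.15 - 54
     = 0.397876.
Step 4: Ties present; correction factor C = 1 - 36/(17^3 - 17) = 0.992647. Corrected H = 0.397876 / 0.992647 = 0.400823.
Step 5: Under H0, H ~ chi^2(3); p-value = 0.940072.
Step 6: alpha = 0.05. fail to reject H0.

H = 0.4008, df = 3, p = 0.940072, fail to reject H0.


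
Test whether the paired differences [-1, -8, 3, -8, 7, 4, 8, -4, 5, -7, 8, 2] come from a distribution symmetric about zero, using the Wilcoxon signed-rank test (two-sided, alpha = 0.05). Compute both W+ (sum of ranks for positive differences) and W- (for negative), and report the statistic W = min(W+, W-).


Step 1: Drop any zero differences (none here) and take |d_i|.
|d| = [1, 8, 3, 8, 7, 4, 8, 4, 5, 7, 8, 2]
Step 2: Midrank |d_i| (ties get averaged ranks).
ranks: |1|->1, |8|->10.5, |3|->3, |8|->10.5, |7|->7.5, |4|->4.5, |8|->10.5, |4|->4.5, |5|->6, |7|->7.5, |8|->10.5, |2|->2
Step 3: Attach original signs; sum ranks with positive sign and with negative sign.
W+ = 3 + 7.5 + 4.5 + 10.5 + 6 + 10.5 + 2 = 44
W- = 1 + 10.5 + 10.5 + 4.5 + 7.5 = 34
(Check: W+ + W- = 78 should equal n(n+1)/2 = 78.)
Step 4: Test statistic W = min(W+, W-) = 34.
Step 5: Ties in |d|, so use the tie-corrected normal approximation.
        E[W] = n(n+1)/4 = 12*13/4 = 39.
        Tie groups: |d|=4 (t=2), |d|=7 (t=2), |d|=8 (t=4); sum(t^3 - t) = 72.
        Var[W] = n(n+1)(2n+1)/24 - sum(t^3-t)/48 = 3900/24 - 72/48 = 161.
        z = (W - E[W]) / sqrt(Var[W]) = (34 - 39) / 12.6886 = -0.3941.
        Two-sided p = 2*Phi(z) = 0.693540.
Step 6: alpha = 0.05. fail to reject H0.

W+ = 44, W- = 34, W = min = 34, p = 0.693540, fail to reject H0.


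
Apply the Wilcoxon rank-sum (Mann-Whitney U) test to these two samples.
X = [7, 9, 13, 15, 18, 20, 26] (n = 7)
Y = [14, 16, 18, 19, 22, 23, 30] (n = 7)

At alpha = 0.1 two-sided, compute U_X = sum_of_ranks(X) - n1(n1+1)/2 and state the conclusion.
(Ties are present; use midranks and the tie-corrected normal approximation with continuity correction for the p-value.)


Step 1: Combine and sort all 14 observations; assign midranks.
sorted (value, group): (7,X), (9,X), (13,X), (14,Y), (15,X), (16,Y), (18,X), (18,Y), (19,Y), (20,X), (22,Y), (23,Y), (26,X), (30,Y)
ranks: 7->1, 9->2, 13->3, 14->4, 15->5, 16->6, 18->7.5, 18->7.5, 19->9, 20->10, 22->11, 23->12, 26->13, 30->14
Step 2: Rank sum for X: R1 = 1 + 2 + 3 + 5 + 7.5 + 10 + 13 = 41.5.
Step 3: U_X = R1 - n1(n1+1)/2 = 41.5 - 7*8/2 = 41.5 - 28 = 13.5.
       U_Y = n1*n2 - U_X = 49 - 13.5 = 35.5.
Step 4: Ties are present, so use the tie-corrected normal approximation (with continuity correction) for the p-value.
Step 5: p-value = 0.179234; compare to alpha = 0.1. fail to reject H0.

U_X = 13.5, p = 0.179234, fail to reject H0 at alpha = 0.1.


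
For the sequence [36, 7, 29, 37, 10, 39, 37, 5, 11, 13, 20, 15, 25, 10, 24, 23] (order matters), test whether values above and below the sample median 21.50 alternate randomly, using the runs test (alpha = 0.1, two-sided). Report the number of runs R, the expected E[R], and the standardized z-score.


Step 1: Compute median = 21.50; label A = above, B = below.
Labels in order: ABAABAABBBBBABAA  (n_A = 8, n_B = 8)
Step 2: Count runs R = 9.
Step 3: Under H0 (random ordering), E[R] = 2*n_A*n_B/(n_A+n_B) + 1 = 2*8*8/16 + 1 = 9.0000.
        Var[R] = 2*n_A*n_B*(2*n_A*n_B - n_A - n_B) / ((n_A+n_B)^2 * (n_A+n_B-1)) = 14336/3840 = 3.7333.
        SD[R] = 1.9322.
Step 4: R = E[R], so z = 0 with no continuity correction.
Step 5: Two-sided p-value via normal approximation = 2*(1 - Phi(|z|)) = 1.000000.
Step 6: alpha = 0.1. fail to reject H0.

R = 9, z = 0.0000, p = 1.000000, fail to reject H0.


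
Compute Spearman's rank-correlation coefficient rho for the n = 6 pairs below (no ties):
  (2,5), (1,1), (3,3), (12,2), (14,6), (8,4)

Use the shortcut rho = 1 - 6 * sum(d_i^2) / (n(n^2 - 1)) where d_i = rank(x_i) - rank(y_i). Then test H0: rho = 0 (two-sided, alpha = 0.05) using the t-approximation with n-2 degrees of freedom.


Step 1: Rank x and y separately (midranks; no ties here).
rank(x): 2->2, 1->1, 3->3, 12->5, 14->6, 8->4
rank(y): 5->5, 1->1, 3->3, 2->2, 6->6, 4->4
Step 2: d_i = R_x(i) - R_y(i); compute d_i^2.
  (2-5)^2=9, (1-1)^2=0, (3-3)^2=0, (5-2)^2=9, (6-6)^2=0, (4-4)^2=0
sum(d^2) = 18.
Step 3: rho = 1 - 6*18 / (6*(6^2 - 1)) = 1 - 108/210 = 0.485714.
Step 4: Under H0, t = rho * sqrt((n-2)/(1-rho^2)) = 1.1113 ~ t(4).
Step 5: Two-sided p-value from the t-distribution with 4 df = 0.328723.
Step 6: alpha = 0.05. fail to reject H0.

rho = 0.4857, p = 0.328723, fail to reject H0 at alpha = 0.05.


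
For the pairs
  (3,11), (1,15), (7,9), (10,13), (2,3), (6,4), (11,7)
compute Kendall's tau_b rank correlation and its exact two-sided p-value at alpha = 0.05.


Step 1: Enumerate the 21 unordered pairs (i,j) with i<j and classify each by sign(x_j-x_i) * sign(y_j-y_i).
  (1,2):dx=-2,dy=+4->D; (1,3):dx=+4,dy=-2->D; (1,4):dx=+7,dy=+2->C; (1,5):dx=-1,dy=-8->C
  (1,6):dx=+3,dy=-7->D; (1,7):dx=+8,dy=-4->D; (2,3):dx=+6,dy=-6->D; (2,4):dx=+9,dy=-2->D
  (2,5):dx=+1,dy=-12->D; (2,6):dx=+5,dy=-11->D; (2,7):dx=+10,dy=-8->D; (3,4):dx=+3,dy=+4->C
  (3,5):dx=-5,dy=-6->C; (3,6):dx=-1,dy=-5->C; (3,7):dx=+4,dy=-2->D; (4,5):dx=-8,dy=-10->C
  (4,6):dx=-4,dy=-9->C; (4,7):dx=+1,dy=-6->D; (5,6):dx=+4,dy=+1->C; (5,7):dx=+9,dy=+4->C
  (6,7):dx=+5,dy=+3->C
Step 2: C = 10, D = 11, total pairs = 21.
Step 3: tau = (C - D)/(n(n-1)/2) = (10 - 11)/21 = -0.047619.
Step 4: Exact two-sided p-value (enumerate n! = 5040 permutations of y under H0): p = 1.000000.
Step 5: alpha = 0.05. fail to reject H0.

tau_b = -0.0476 (C=10, D=11), p = 1.000000, fail to reject H0.


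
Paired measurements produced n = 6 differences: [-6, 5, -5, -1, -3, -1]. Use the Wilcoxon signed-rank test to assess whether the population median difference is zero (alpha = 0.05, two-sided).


Step 1: Drop any zero differences (none here) and take |d_i|.
|d| = [6, 5, 5, 1, 3, 1]
Step 2: Midrank |d_i| (ties get averaged ranks).
ranks: |6|->6, |5|->4.5, |5|->4.5, |1|->1.5, |3|->3, |1|->1.5
Step 3: Attach original signs; sum ranks with positive sign and with negative sign.
W+ = 4.5 = 4.5
W- = 6 + 4.5 + 1.5 + 3 + 1.5 = 16.5
(Check: W+ + W- = 21 should equal n(n+1)/2 = 21.)
Step 4: Test statistic W = min(W+, W-) = 4.5.
Step 5: Ties in |d|, so use the tie-corrected normal approximation.
        E[W] = n(n+1)/4 = 6*7/4 = 10.5.
        Tie groups: |d|=1 (t=2), |d|=5 (t=2); sum(t^3 - t) = 12.
        Var[W] = n(n+1)(2n+1)/24 - sum(t^3-t)/48 = 546/24 - 12/48 = 22.5.
        z = (W - E[W]) / sqrt(Var[W]) = (4.5 - 10.5) / 4.7434 = -1.2649.
        Two-sided p = 2*Phi(z) = 0.205903.
Step 6: alpha = 0.05. fail to reject H0.

W+ = 4.5, W- = 16.5, W = min = 4.5, p = 0.205903, fail to reject H0.


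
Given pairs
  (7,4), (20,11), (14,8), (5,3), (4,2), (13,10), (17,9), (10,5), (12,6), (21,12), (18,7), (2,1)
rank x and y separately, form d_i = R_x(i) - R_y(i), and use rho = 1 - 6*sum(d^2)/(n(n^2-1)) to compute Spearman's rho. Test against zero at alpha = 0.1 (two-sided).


Step 1: Rank x and y separately (midranks; no ties here).
rank(x): 7->4, 20->11, 14->8, 5->3, 4->2, 13->7, 17->9, 10->5, 12->6, 21->12, 18->10, 2->1
rank(y): 4->4, 11->11, 8->8, 3->3, 2->2, 10->10, 9->9, 5->5, 6->6, 12->12, 7->7, 1->1
Step 2: d_i = R_x(i) - R_y(i); compute d_i^2.
  (4-4)^2=0, (11-11)^2=0, (8-8)^2=0, (3-3)^2=0, (2-2)^2=0, (7-10)^2=9, (9-9)^2=0, (5-5)^2=0, (6-6)^2=0, (12-12)^2=0, (10-7)^2=9, (1-1)^2=0
sum(d^2) = 18.
Step 3: rho = 1 - 6*18 / (12*(12^2 - 1)) = 1 - 108/1716 = 0.937063.
Step 4: Under H0, t = rho * sqrt((n-2)/(1-rho^2)) = 8.4868 ~ t(10).
Step 5: Two-sided p-value from the t-distribution with 10 df = 0.000007.
Step 6: alpha = 0.1. reject H0.

rho = 0.9371, p = 0.000007, reject H0 at alpha = 0.1.


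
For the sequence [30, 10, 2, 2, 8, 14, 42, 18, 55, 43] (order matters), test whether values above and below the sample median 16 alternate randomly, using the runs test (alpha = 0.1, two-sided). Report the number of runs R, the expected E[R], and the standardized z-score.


Step 1: Compute median = 16; label A = above, B = below.
Labels in order: ABBBBBAAAA  (n_A = 5, n_B = 5)
Step 2: Count runs R = 3.
Step 3: Under H0 (random ordering), E[R] = 2*n_A*n_B/(n_A+n_B) + 1 = 2*5*5/10 + 1 = 6.0000.
        Var[R] = 2*n_A*n_B*(2*n_A*n_B - n_A - n_B) / ((n_A+n_B)^2 * (n_A+n_B-1)) = 2000/900 = 2.2222.
        SD[R] = 1.4907.
Step 4: Continuity-corrected z = (R + 0.5 - E[R]) / SD[R] = (3 + 0.5 - 6.0000) / 1.4907 = -1.6771.
Step 5: Two-sided p-value via normal approximation = 2*(1 - Phi(|z|)) = 0.093533.
Step 6: alpha = 0.1. reject H0.

R = 3, z = -1.6771, p = 0.093533, reject H0.


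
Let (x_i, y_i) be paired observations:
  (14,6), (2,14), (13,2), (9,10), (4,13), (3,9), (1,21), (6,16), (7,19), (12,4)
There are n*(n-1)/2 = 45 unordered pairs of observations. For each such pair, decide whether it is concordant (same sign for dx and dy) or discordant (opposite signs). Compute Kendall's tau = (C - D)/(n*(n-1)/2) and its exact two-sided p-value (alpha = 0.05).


Step 1: Enumerate the 45 unordered pairs (i,j) with i<j and classify each by sign(x_j-x_i) * sign(y_j-y_i).
  (1,2):dx=-12,dy=+8->D; (1,3):dx=-1,dy=-4->C; (1,4):dx=-5,dy=+4->D; (1,5):dx=-10,dy=+7->D
  (1,6):dx=-11,dy=+3->D; (1,7):dx=-13,dy=+15->D; (1,8):dx=-8,dy=+10->D; (1,9):dx=-7,dy=+13->D
  (1,10):dx=-2,dy=-2->C; (2,3):dx=+11,dy=-12->D; (2,4):dx=+7,dy=-4->D; (2,5):dx=+2,dy=-1->D
  (2,6):dx=+1,dy=-5->D; (2,7):dx=-1,dy=+7->D; (2,8):dx=+4,dy=+2->C; (2,9):dx=+5,dy=+5->C
  (2,10):dx=+10,dy=-10->D; (3,4):dx=-4,dy=+8->D; (3,5):dx=-9,dy=+11->D; (3,6):dx=-10,dy=+7->D
  (3,7):dx=-12,dy=+19->D; (3,8):dx=-7,dy=+14->D; (3,9):dx=-6,dy=+17->D; (3,10):dx=-1,dy=+2->D
  (4,5):dx=-5,dy=+3->D; (4,6):dx=-6,dy=-1->C; (4,7):dx=-8,dy=+11->D; (4,8):dx=-3,dy=+6->D
  (4,9):dx=-2,dy=+9->D; (4,10):dx=+3,dy=-6->D; (5,6):dx=-1,dy=-4->C; (5,7):dx=-3,dy=+8->D
  (5,8):dx=+2,dy=+3->C; (5,9):dx=+3,dy=+6->C; (5,10):dx=+8,dy=-9->D; (6,7):dx=-2,dy=+12->D
  (6,8):dx=+3,dy=+7->C; (6,9):dx=+4,dy=+10->C; (6,10):dx=+9,dy=-5->D; (7,8):dx=+5,dy=-5->D
  (7,9):dx=+6,dy=-2->D; (7,10):dx=+11,dy=-17->D; (8,9):dx=+1,dy=+3->C; (8,10):dx=+6,dy=-12->D
  (9,10):dx=+5,dy=-15->D
Step 2: C = 11, D = 34, total pairs = 45.
Step 3: tau = (C - D)/(n(n-1)/2) = (11 - 34)/45 = -0.511111.
Step 4: Exact two-sided p-value (enumerate n! = 3628800 permutations of y under H0): p = 0.046623.
Step 5: alpha = 0.05. reject H0.

tau_b = -0.5111 (C=11, D=34), p = 0.046623, reject H0.


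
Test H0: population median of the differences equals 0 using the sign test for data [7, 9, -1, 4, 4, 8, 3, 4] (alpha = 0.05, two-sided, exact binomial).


Step 1: Discard zero differences. Original n = 8; n_eff = number of nonzero differences = 8.
Nonzero differences (with sign): +7, +9, -1, +4, +4, +8, +3, +4
Step 2: Count signs: positive = 7, negative = 1.
Step 3: Under H0: P(positive) = 0.5, so the number of positives S ~ Bin(8, 0.5).
Step 4: Two-sided exact p-value = sum of Bin(8,0.5) probabilities at or below the observed probability = 0.070312.
Step 5: alpha = 0.05. fail to reject H0.

n_eff = 8, pos = 7, neg = 1, p = 0.070312, fail to reject H0.


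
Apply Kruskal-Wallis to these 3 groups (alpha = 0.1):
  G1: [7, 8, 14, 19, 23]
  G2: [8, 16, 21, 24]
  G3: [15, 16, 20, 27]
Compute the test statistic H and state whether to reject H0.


Step 1: Combine all N = 13 observations and assign midranks.
sorted (value, group, rank): (7,G1,1), (8,G1,2.5), (8,G2,2.5), (14,G1,4), (15,G3,5), (16,G2,6.5), (16,G3,6.5), (19,G1,8), (20,G3,9), (21,G2,10), (23,G1,11), (24,G2,12), (27,G3,13)
Step 2: Sum ranks within each group.
R_1 = 26.5 (n_1 = 5)
R_2 = 31 (n_2 = 4)
R_3 = 33.5 (n_3 = 4)
Step 3: H = 12/(N(N+1)) * sum(R_i^2/n_i) - 3(N+1)
     = 12/(13*14) * (26.5^2/5 + 31^2/4 + 33.5^2/4) - 3*14
     = 0.065934 * 661.263 - 42
     = 1.599725.
Step 4: Ties present; correction factor C = 1 - 12/(13^3 - 13) = 0.994505. Corrected H = 1.599725 / 0.994505 = 1.608564.
Step 5: Under H0, H ~ chi^2(2); p-value = 0.447409.
Step 6: alpha = 0.1. fail to reject H0.

H = 1.6086, df = 2, p = 0.447409, fail to reject H0.


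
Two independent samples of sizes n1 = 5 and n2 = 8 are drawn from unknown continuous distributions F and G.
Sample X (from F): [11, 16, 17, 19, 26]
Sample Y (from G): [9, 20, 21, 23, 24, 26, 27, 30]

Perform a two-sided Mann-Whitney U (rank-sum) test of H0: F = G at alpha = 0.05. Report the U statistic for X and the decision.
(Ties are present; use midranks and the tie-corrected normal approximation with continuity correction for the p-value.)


Step 1: Combine and sort all 13 observations; assign midranks.
sorted (value, group): (9,Y), (11,X), (16,X), (17,X), (19,X), (20,Y), (21,Y), (23,Y), (24,Y), (26,X), (26,Y), (27,Y), (30,Y)
ranks: 9->1, 11->2, 16->3, 17->4, 19->5, 20->6, 21->7, 23->8, 24->9, 26->10.5, 26->10.5, 27->12, 30->13
Step 2: Rank sum for X: R1 = 2 + 3 + 4 + 5 + 10.5 = 24.5.
Step 3: U_X = R1 - n1(n1+1)/2 = 24.5 - 5*6/2 = 24.5 - 15 = 9.5.
       U_Y = n1*n2 - U_X = 40 - 9.5 = 30.5.
Step 4: Ties are present, so use the tie-corrected normal approximation (with continuity correction) for the p-value.
Step 5: p-value = 0.142685; compare to alpha = 0.05. fail to reject H0.

U_X = 9.5, p = 0.142685, fail to reject H0 at alpha = 0.05.


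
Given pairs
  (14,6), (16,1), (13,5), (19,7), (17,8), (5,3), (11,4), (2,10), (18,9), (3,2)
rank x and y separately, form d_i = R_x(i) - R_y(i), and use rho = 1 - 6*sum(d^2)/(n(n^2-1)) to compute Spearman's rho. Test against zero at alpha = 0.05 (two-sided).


Step 1: Rank x and y separately (midranks; no ties here).
rank(x): 14->6, 16->7, 13->5, 19->10, 17->8, 5->3, 11->4, 2->1, 18->9, 3->2
rank(y): 6->6, 1->1, 5->5, 7->7, 8->8, 3->3, 4->4, 10->10, 9->9, 2->2
Step 2: d_i = R_x(i) - R_y(i); compute d_i^2.
  (6-6)^2=0, (7-1)^2=36, (5-5)^2=0, (10-7)^2=9, (8-8)^2=0, (3-3)^2=0, (4-4)^2=0, (1-10)^2=81, (9-9)^2=0, (2-2)^2=0
sum(d^2) = 126.
Step 3: rho = 1 - 6*126 / (10*(10^2 - 1)) = 1 - 756/990 = 0.236364.
Step 4: Under H0, t = rho * sqrt((n-2)/(1-rho^2)) = 0.6880 ~ t(8).
Step 5: Two-sided p-value from the t-distribution with 8 df = 0.510885.
Step 6: alpha = 0.05. fail to reject H0.

rho = 0.2364, p = 0.510885, fail to reject H0 at alpha = 0.05.


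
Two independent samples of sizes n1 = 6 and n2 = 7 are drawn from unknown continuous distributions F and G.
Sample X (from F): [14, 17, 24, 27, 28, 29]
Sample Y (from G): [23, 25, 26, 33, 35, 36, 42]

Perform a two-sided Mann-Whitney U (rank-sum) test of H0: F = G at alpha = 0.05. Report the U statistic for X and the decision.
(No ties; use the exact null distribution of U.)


Step 1: Combine and sort all 13 observations; assign midranks.
sorted (value, group): (14,X), (17,X), (23,Y), (24,X), (25,Y), (26,Y), (27,X), (28,X), (29,X), (33,Y), (35,Y), (36,Y), (42,Y)
ranks: 14->1, 17->2, 23->3, 24->4, 25->5, 26->6, 27->7, 28->8, 29->9, 33->10, 35->11, 36->12, 42->13
Step 2: Rank sum for X: R1 = 1 + 2 + 4 + 7 + 8 + 9 = 31.
Step 3: U_X = R1 - n1(n1+1)/2 = 31 - 6*7/2 = 31 - 21 = 10.
       U_Y = n1*n2 - U_X = 42 - 10 = 32.
Step 4: No ties, so the exact null distribution of U (based on enumerating the C(13,6) = 1716 equally likely rank assignments) gives the two-sided p-value.
Step 5: p-value = 0.137529; compare to alpha = 0.05. fail to reject H0.

U_X = 10, p = 0.137529, fail to reject H0 at alpha = 0.05.


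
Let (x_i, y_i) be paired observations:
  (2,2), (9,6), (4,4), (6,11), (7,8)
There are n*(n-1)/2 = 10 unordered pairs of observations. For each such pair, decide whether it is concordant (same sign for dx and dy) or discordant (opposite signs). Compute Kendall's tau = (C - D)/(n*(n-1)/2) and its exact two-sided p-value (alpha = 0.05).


Step 1: Enumerate the 10 unordered pairs (i,j) with i<j and classify each by sign(x_j-x_i) * sign(y_j-y_i).
  (1,2):dx=+7,dy=+4->C; (1,3):dx=+2,dy=+2->C; (1,4):dx=+4,dy=+9->C; (1,5):dx=+5,dy=+6->C
  (2,3):dx=-5,dy=-2->C; (2,4):dx=-3,dy=+5->D; (2,5):dx=-2,dy=+2->D; (3,4):dx=+2,dy=+7->C
  (3,5):dx=+3,dy=+4->C; (4,5):dx=+1,dy=-3->D
Step 2: C = 7, D = 3, total pairs = 10.
Step 3: tau = (C - D)/(n(n-1)/2) = (7 - 3)/10 = 0.400000.
Step 4: Exact two-sided p-value (enumerate n! = 120 permutations of y under H0): p = 0.483333.
Step 5: alpha = 0.05. fail to reject H0.

tau_b = 0.4000 (C=7, D=3), p = 0.483333, fail to reject H0.


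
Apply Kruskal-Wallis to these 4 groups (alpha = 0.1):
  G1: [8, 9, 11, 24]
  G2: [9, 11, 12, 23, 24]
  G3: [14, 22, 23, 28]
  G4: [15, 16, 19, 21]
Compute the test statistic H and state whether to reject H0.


Step 1: Combine all N = 17 observations and assign midranks.
sorted (value, group, rank): (8,G1,1), (9,G1,2.5), (9,G2,2.5), (11,G1,4.5), (11,G2,4.5), (12,G2,6), (14,G3,7), (15,G4,8), (16,G4,9), (19,G4,10), (21,G4,11), (22,G3,12), (23,G2,13.5), (23,G3,13.5), (24,G1,15.5), (24,G2,15.5), (28,G3,17)
Step 2: Sum ranks within each group.
R_1 = 23.5 (n_1 = 4)
R_2 = 42 (n_2 = 5)
R_3 = 49.5 (n_3 = 4)
R_4 = 38 (n_4 = 4)
Step 3: H = 12/(N(N+1)) * sum(R_i^2/n_i) - 3(N+1)
     = 12/(17*18) * (23.5^2/4 + 42^2/5 + 49.5^2/4 + 38^2/4) - 3*18
     = 0.039216 * 1464.42 - 54
     = 3.428431.
Step 4: Ties present; correction factor C = 1 - 24/(17^3 - 17) = 0.995098. Corrected H = 3.428431 / 0.995098 = 3.445320.
Step 5: Under H0, H ~ chi^2(3); p-value = 0.327923.
Step 6: alpha = 0.1. fail to reject H0.

H = 3.4453, df = 3, p = 0.327923, fail to reject H0.


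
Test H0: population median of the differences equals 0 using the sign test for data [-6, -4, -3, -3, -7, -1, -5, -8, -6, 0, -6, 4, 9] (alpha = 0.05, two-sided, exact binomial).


Step 1: Discard zero differences. Original n = 13; n_eff = number of nonzero differences = 12.
Nonzero differences (with sign): -6, -4, -3, -3, -7, -1, -5, -8, -6, -6, +4, +9
Step 2: Count signs: positive = 2, negative = 10.
Step 3: Under H0: P(positive) = 0.5, so the number of positives S ~ Bin(12, 0.5).
Step 4: Two-sided exact p-value = sum of Bin(12,0.5) probabilities at or below the observed probability = 0.038574.
Step 5: alpha = 0.05. reject H0.

n_eff = 12, pos = 2, neg = 10, p = 0.038574, reject H0.


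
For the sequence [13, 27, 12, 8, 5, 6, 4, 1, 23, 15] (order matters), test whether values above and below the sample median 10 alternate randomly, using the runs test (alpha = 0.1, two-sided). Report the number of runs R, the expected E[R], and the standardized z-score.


Step 1: Compute median = 10; label A = above, B = below.
Labels in order: AAABBBBBAA  (n_A = 5, n_B = 5)
Step 2: Count runs R = 3.
Step 3: Under H0 (random ordering), E[R] = 2*n_A*n_B/(n_A+n_B) + 1 = 2*5*5/10 + 1 = 6.0000.
        Var[R] = 2*n_A*n_B*(2*n_A*n_B - n_A - n_B) / ((n_A+n_B)^2 * (n_A+n_B-1)) = 2000/900 = 2.2222.
        SD[R] = 1.4907.
Step 4: Continuity-corrected z = (R + 0.5 - E[R]) / SD[R] = (3 + 0.5 - 6.0000) / 1.4907 = -1.6771.
Step 5: Two-sided p-value via normal approximation = 2*(1 - Phi(|z|)) = 0.093533.
Step 6: alpha = 0.1. reject H0.

R = 3, z = -1.6771, p = 0.093533, reject H0.
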